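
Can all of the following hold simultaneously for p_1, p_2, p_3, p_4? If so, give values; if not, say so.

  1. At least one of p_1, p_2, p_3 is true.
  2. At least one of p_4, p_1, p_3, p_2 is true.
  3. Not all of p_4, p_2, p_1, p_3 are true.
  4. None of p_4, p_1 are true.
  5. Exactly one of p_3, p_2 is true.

p_1: False, p_2: True, p_3: False, p_4: False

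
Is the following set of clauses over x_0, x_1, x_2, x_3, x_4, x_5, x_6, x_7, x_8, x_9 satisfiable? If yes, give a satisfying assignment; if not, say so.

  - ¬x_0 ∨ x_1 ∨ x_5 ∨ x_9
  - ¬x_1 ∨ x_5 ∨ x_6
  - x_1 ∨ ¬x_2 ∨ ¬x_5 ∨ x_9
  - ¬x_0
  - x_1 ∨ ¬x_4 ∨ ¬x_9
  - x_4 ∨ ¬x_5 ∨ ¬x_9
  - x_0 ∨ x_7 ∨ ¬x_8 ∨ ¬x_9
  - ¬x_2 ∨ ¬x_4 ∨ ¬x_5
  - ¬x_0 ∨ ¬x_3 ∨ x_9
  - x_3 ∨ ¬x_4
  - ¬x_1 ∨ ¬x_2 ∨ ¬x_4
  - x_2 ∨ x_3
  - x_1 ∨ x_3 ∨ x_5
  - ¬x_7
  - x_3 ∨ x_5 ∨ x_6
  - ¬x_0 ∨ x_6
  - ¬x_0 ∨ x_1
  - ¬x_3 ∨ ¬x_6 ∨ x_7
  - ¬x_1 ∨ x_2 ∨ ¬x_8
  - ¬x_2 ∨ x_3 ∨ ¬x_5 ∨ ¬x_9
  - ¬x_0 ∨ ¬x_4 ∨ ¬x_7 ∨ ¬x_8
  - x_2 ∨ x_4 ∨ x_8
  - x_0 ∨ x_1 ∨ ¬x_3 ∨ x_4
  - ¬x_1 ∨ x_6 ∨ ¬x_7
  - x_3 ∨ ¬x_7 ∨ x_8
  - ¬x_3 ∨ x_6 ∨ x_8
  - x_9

Unit clause (¬x_0) forces x_0 = False.
Unit clause (¬x_7) forces x_7 = False.
Unit clause (x_9) forces x_9 = True.
In (x_0 ∨ x_7 ∨ ¬x_8 ∨ ¬x_9) only ¬x_8 is left, so x_8 = False.
Try x_1 = False:
  (x_1 ∨ ¬x_4 ∨ ¬x_9) forces x_4 = False.
  (x_4 ∨ ¬x_5 ∨ ¬x_9) forces x_5 = False.
  (x_1 ∨ x_3 ∨ x_5) forces x_3 = True.
  clause (x_0 ∨ x_1 ∨ ¬x_3 ∨ x_4) is falsified — backtrack.
So x_1 = True.
Try x_2 = False:
  (x_2 ∨ x_3) forces x_3 = True.
  (¬x_3 ∨ ¬x_6 ∨ x_7) forces x_6 = False.
  clause (¬x_3 ∨ x_6 ∨ x_8) is falsified — backtrack.
So x_2 = True.
  then (¬x_1 ∨ ¬x_2 ∨ ¬x_4) forces x_4 = False.
  then (x_4 ∨ ¬x_5 ∨ ¬x_9) forces x_5 = False.
  then (¬x_1 ∨ x_5 ∨ x_6) forces x_6 = True.
  then (¬x_3 ∨ ¬x_6 ∨ x_7) forces x_3 = False.
All clauses satisfied.

x_0 = False, x_1 = True, x_2 = True, x_3 = False, x_4 = False, x_5 = False, x_6 = True, x_7 = False, x_8 = False, x_9 = True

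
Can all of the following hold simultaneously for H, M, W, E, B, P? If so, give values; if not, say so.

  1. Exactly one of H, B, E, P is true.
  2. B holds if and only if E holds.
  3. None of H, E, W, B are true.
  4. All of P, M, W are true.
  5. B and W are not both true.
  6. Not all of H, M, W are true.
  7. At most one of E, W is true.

Case W = True:
  Constraint (3) is violated (W=T) — contradiction.
Case W = False:
  Constraint (4) is violated (W=F) — contradiction.
Both cases fail — unsatisfiable.

UNSATISFIABLE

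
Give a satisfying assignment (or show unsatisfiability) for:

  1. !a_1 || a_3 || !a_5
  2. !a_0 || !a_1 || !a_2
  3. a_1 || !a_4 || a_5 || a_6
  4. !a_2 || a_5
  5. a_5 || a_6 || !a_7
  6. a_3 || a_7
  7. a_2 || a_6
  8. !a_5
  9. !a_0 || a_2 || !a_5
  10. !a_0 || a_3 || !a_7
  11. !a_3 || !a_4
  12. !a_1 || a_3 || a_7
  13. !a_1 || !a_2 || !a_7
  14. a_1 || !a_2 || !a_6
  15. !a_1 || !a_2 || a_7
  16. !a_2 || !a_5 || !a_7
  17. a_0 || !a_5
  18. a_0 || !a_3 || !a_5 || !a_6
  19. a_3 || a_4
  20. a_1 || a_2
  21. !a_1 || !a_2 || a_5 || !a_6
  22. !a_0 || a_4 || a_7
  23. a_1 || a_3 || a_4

a_0 = False, a_1 = True, a_2 = False, a_3 = True, a_4 = False, a_5 = False, a_6 = True, a_7 = False

Unit clause (!a_5) forces a_5 = False.
In (!a_2 || a_5) only !a_2 is left, so a_2 = False.
In (a_2 || a_6) only a_6 is left, so a_6 = True.
In (a_1 || a_2) only a_1 is left, so a_1 = True.
Set a_0 = False.
Set a_3 = True.
  then (!a_3 || !a_4) forces a_4 = False.
Set a_7 = False.
All clauses satisfied.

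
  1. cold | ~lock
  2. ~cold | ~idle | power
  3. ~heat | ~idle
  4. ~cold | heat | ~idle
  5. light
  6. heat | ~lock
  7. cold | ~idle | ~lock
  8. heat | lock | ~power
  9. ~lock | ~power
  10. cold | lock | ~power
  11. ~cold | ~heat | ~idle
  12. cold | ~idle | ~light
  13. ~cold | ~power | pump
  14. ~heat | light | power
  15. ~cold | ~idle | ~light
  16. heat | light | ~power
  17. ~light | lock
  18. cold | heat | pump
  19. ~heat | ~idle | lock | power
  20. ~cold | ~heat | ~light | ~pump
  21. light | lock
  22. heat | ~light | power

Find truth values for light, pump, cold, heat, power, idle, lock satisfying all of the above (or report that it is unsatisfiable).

light = True, pump = False, cold = True, heat = True, power = False, idle = False, lock = True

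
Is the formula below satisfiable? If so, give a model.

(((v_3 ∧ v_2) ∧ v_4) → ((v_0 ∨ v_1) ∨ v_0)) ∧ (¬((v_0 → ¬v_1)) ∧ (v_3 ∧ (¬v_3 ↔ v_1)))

Case v_1 = True: the formula simplifies to ¬(¬v_0) ∧ (v_3 ∧ ¬v_3).
  v_3 = True: the conjunct ¬v_3 is False.
  v_3 = False: the conjunct v_3 is False.
Case v_1 = False: the conjunct ¬((v_0 → ¬v_1)) becomes ¬((v_0 → True)) = False.
Both cases fail — unsatisfiable.

UNSATISFIABLE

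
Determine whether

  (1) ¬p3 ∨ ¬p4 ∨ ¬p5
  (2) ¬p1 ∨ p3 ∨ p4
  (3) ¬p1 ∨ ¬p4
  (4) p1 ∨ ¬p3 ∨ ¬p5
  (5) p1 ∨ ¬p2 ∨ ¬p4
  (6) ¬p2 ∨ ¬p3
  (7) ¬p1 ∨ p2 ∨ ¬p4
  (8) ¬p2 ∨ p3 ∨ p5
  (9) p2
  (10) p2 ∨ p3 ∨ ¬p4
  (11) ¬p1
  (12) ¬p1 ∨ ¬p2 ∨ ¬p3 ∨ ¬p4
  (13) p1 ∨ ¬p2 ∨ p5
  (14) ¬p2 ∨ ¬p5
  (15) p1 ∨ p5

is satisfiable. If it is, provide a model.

No satisfying assignment exists.

Case p2 = True:
  (¬p2 ∨ ¬p3) forces p3 = False.
  (¬p2 ∨ p3 ∨ p5) forces p5 = True.
  Clause (¬p2 ∨ ¬p5) is falsified — contradiction.
Case p2 = False:
  Clause (p2) is falsified — contradiction.
Both cases fail, so the formula is unsatisfiable.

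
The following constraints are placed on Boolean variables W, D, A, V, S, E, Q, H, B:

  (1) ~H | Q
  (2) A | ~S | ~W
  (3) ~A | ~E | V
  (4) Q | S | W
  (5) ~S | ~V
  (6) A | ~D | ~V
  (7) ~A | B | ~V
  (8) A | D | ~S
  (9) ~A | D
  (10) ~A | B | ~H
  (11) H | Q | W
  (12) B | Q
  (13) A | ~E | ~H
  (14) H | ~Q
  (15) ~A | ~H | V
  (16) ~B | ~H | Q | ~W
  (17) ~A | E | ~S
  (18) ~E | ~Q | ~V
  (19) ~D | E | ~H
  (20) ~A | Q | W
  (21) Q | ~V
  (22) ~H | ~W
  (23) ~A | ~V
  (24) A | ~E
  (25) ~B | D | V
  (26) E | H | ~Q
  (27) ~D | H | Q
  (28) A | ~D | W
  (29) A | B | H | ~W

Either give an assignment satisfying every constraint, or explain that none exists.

Set W = False.
Set D = False.
  then (~A | D) forces A = False.
  then (A | ~E) forces E = False.
  then (A | D | ~S) forces S = False.
  then (Q | S | W) forces Q = True.
  then (H | ~Q) forces H = True.
Set V = False.
  then (~B | D | V) forces B = False.
All clauses satisfied.

W = False, D = False, A = False, V = False, S = False, E = False, Q = True, H = True, B = False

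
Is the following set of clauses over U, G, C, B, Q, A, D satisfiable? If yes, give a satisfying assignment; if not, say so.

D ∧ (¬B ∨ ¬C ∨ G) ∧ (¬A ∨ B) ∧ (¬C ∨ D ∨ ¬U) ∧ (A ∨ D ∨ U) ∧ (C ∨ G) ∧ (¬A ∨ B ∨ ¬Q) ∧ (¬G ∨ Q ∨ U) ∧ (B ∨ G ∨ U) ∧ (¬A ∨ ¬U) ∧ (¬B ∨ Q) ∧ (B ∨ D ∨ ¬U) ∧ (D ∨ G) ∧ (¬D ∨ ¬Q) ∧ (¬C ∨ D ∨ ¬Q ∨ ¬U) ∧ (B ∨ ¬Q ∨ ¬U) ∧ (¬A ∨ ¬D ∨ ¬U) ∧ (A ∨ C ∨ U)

U=T; G=T; C=F; B=F; Q=F; A=F; D=T

Unit clause (D) forces D = True.
In (¬D ∨ ¬Q) only ¬Q is left, so Q = False.
In (¬B ∨ Q) only ¬B is left, so B = False.
In (¬A ∨ B) only ¬A is left, so A = False.
Set U = True.
Set G = True.
Set C = False.
All clauses satisfied.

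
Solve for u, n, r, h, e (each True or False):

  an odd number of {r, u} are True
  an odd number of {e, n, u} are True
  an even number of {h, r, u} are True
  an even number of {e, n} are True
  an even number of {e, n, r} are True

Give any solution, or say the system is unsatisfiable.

u: True, n: False, r: False, h: True, e: False

{r, u}: 1 true → odd ✓
{e, n, u}: 1 true → odd ✓
{h, r, u}: 2 true → even ✓
{e, n}: 0 true → even ✓
{e, n, r}: 0 true → even ✓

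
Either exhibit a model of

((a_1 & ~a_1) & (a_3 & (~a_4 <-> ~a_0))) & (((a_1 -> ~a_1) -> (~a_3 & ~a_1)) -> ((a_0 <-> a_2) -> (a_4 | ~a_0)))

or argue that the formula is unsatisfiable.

Unsatisfiable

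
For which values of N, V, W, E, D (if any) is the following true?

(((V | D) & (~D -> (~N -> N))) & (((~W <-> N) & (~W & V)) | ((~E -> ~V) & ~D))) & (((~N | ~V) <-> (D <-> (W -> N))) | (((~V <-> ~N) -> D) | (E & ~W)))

N = True, V = True, W = False, E = True, D = False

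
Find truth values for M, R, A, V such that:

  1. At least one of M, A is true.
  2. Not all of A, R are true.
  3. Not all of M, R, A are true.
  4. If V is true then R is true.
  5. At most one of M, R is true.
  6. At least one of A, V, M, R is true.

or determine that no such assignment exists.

M = True, R = False, A = True, V = False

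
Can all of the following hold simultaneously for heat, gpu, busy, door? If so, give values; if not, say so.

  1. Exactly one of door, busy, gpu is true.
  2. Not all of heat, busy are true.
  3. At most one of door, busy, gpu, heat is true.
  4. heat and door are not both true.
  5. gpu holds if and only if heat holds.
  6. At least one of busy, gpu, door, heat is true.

heat=F, gpu=F, busy=F, door=T

  (1) {door, busy, gpu}: 1 true — exactly one ✓
  (2) {heat, busy}: 0/2 true — not all ✓
  (3) {door, busy, gpu, heat}: 1 true — at most one ✓
  (4) heat=F, door=T — not both ✓
  (5) gpu=F, heat=F — same ✓
  (6) {busy, gpu, door, heat}: 1 true — at least one ✓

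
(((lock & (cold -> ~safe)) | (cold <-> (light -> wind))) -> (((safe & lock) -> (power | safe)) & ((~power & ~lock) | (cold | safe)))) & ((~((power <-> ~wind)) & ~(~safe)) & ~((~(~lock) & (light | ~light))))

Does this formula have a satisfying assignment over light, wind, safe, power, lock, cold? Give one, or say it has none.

light: False, wind: True, safe: True, power: True, lock: False, cold: True

  ((lock & (cold -> ~safe)) | (cold <-> (light -> wind))) -> (((safe & lock) -> (power | safe)) & ((~power & ~lock) | (cold | safe))) = True
    (lock & (cold -> ~safe)) | (cold <-> (light -> wind)) = True
      lock & (cold -> ~safe) = False
        cold -> ~safe = False
          ~safe = False
      cold <-> (light -> wind) = True
        light -> wind = True
    ((safe & lock) -> (power | safe)) & ((~power & ~lock) | (cold | safe)) = True
      (safe & lock) -> (power | safe) = True
        safe & lock = False
        power | safe = True
      (~power & ~lock) | (cold | safe) = True
        ~power & ~lock = False
          ~power = False
          ~lock = True
        cold | safe = True
  (~((power <-> ~wind)) & ~(~safe)) & ~((~(~lock) & (light | ~light))) = True
    ~((power <-> ~wind)) & ~(~safe) = True
      ~((power <-> ~wind)) = True
        power <-> ~wind = False
          ~wind = False
      ~(~safe) = True
        ~safe = False
    ~((~(~lock) & (light | ~light))) = True
      ~(~lock) & (light | ~light) = False
        ~(~lock) = False
          ~lock = True
        light | ~light = True
          ~light = True
Both conjuncts True, so the formula holds.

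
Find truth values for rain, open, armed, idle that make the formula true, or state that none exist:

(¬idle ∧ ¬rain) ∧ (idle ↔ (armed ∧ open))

rain: False; open: False; armed: False; idle: False

  ¬idle ∧ ¬rain = True
    ¬idle = True
    ¬rain = True
  idle ↔ (armed ∧ open) = True
    armed ∧ open = False
Both conjuncts True, so the formula holds.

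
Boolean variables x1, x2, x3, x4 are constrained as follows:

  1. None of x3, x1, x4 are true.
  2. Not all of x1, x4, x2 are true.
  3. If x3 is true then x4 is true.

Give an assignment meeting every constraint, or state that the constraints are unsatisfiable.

x1 = False, x2 = False, x3 = False, x4 = False

  (1) {x3, x1, x4}: 0 true — none ✓
  (2) {x1, x4, x2}: 0/3 true — not all ✓
  (3) x3=F ⇒ x4: vacuous ✓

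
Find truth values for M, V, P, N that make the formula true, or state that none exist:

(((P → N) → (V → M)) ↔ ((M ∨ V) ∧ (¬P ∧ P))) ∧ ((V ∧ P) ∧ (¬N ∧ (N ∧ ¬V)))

Case V = True: the conjunct ¬V is False.
Case V = False: the conjunct V is False.
Both cases fail — unsatisfiable.

Unsatisfiable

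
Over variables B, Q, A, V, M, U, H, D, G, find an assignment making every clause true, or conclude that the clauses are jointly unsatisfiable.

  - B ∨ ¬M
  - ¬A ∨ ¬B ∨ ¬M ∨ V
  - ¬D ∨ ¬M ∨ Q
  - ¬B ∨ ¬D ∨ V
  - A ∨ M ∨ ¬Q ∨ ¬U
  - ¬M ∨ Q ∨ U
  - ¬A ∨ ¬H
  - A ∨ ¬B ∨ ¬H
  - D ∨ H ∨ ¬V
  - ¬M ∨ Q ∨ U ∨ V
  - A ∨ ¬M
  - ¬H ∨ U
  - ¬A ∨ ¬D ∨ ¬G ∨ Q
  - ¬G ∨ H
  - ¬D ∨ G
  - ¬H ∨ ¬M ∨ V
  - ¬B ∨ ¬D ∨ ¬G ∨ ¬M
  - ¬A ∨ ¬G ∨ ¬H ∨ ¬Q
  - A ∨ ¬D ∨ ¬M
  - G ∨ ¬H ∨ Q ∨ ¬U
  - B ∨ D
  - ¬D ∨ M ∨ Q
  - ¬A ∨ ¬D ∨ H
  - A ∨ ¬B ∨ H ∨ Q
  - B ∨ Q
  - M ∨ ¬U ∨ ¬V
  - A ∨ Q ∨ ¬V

Set B = True.
Set Q = True.
Set A = True.
  then (¬A ∨ ¬H) forces H = False.
  then (¬G ∨ H) forces G = False.
  then (¬D ∨ G) forces D = False.
  then (D ∨ H ∨ ¬V) forces V = False.
  then (¬A ∨ ¬B ∨ ¬M ∨ V) forces M = False.
Set U = True.
All clauses satisfied.

B = True, Q = True, A = True, V = False, M = False, U = True, H = False, D = False, G = False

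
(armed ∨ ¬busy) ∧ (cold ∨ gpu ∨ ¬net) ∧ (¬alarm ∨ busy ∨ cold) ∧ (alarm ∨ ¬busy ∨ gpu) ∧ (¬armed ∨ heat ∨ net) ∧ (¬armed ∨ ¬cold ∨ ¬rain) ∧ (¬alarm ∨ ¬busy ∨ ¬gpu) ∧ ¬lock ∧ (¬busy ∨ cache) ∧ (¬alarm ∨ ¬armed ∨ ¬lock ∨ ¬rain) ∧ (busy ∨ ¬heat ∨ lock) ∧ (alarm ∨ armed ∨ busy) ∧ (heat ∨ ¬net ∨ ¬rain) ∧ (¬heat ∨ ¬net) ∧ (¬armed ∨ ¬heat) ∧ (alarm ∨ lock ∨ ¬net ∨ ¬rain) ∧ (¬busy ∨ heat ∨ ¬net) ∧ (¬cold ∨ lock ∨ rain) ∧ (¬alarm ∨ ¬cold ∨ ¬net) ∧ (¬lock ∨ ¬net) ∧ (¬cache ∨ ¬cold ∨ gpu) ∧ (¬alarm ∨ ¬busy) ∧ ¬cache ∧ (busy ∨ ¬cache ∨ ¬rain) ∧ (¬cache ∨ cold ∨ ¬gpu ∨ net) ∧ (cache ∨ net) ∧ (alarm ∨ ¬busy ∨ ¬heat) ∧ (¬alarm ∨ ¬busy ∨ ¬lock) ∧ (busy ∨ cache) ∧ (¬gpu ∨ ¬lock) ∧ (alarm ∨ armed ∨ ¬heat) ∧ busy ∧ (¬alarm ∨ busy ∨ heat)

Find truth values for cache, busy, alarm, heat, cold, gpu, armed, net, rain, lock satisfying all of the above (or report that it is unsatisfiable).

Unsatisfiable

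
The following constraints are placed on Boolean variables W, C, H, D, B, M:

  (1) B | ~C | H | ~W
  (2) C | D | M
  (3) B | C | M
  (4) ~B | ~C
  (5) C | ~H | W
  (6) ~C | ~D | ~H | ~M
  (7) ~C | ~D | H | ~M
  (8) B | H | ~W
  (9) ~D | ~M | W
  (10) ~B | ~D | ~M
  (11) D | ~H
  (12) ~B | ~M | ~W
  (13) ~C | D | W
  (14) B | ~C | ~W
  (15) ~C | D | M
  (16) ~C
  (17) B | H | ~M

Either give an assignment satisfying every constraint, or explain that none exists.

W=T; C=F; H=T; D=T; B=T; M=F

Unit clause (~C) forces C = False.
Set W = True.
Set H = True.
  then (D | ~H) forces D = True.
Set B = True.
  then (~B | ~D | ~M) forces M = False.
All clauses satisfied.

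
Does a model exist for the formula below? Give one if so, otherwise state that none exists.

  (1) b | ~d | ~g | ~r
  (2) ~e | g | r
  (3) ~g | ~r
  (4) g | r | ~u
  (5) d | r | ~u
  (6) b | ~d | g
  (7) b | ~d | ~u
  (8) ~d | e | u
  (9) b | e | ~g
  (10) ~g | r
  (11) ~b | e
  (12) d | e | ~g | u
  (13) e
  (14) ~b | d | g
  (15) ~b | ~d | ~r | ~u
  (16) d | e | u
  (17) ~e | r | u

Unit clause (e) forces e = True.
Set u = False.
  then (~e | r | u) forces r = True.
  then (~g | ~r) forces g = False.
Set b = False.
  then (b | ~d | g) forces d = False.
All clauses satisfied.

u: False; b: False; e: True; d: False; r: True; g: False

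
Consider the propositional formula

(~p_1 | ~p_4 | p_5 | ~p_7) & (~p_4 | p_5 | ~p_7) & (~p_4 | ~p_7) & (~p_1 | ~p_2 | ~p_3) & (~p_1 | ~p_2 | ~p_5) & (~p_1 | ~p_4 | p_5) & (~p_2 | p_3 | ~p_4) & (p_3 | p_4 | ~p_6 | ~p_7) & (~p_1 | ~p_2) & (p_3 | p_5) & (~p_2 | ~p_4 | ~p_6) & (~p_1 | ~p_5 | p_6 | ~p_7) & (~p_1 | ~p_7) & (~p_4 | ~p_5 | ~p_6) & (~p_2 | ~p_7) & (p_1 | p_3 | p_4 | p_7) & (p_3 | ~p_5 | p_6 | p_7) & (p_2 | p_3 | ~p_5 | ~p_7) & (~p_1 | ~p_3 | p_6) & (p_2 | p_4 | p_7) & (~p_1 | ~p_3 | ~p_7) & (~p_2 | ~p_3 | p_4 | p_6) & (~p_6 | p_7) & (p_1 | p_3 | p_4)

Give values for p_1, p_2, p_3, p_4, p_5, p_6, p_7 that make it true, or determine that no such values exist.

p_1: False, p_2: True, p_3: True, p_4: True, p_5: True, p_6: False, p_7: False

Set p_1 = False.
Set p_2 = True.
  then (~p_2 | ~p_7) forces p_7 = False.
  then (~p_6 | p_7) forces p_6 = False.
Try p_3 = False:
  (~p_2 | p_3 | ~p_4) forces p_4 = False.
  clause (p_1 | p_3 | p_4 | p_7) is falsified — backtrack.
So p_3 = True.
  then (~p_2 | ~p_3 | p_4 | p_6) forces p_4 = True.
Set p_5 = True.
All clauses satisfied.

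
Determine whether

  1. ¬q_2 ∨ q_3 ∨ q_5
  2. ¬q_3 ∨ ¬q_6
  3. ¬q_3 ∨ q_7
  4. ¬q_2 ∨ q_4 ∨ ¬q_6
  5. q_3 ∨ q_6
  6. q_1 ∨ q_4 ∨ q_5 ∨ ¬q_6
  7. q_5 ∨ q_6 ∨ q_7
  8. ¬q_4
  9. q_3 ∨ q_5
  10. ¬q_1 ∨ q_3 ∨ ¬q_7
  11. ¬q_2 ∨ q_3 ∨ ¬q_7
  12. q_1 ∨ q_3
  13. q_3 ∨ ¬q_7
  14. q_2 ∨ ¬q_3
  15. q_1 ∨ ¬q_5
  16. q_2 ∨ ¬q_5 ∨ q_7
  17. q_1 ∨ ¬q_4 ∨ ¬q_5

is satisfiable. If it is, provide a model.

q_1 = True; q_2 = True; q_3 = True; q_4 = False; q_5 = False; q_6 = False; q_7 = True

Unit clause (¬q_4) forces q_4 = False.
Set q_1 = True.
Try q_2 = False:
  (q_2 ∨ ¬q_3) forces q_3 = False.
  (q_3 ∨ q_6) forces q_6 = True.
  (q_3 ∨ q_5) forces q_5 = True.
  (¬q_1 ∨ q_3 ∨ ¬q_7) forces q_7 = False.
  clause (q_2 ∨ ¬q_5 ∨ q_7) is falsified — backtrack.
So q_2 = True.
  then (¬q_2 ∨ q_4 ∨ ¬q_6) forces q_6 = False.
  then (q_3 ∨ q_6) forces q_3 = True.
  then (¬q_3 ∨ q_7) forces q_7 = True.
Set q_5 = False.
All clauses satisfied.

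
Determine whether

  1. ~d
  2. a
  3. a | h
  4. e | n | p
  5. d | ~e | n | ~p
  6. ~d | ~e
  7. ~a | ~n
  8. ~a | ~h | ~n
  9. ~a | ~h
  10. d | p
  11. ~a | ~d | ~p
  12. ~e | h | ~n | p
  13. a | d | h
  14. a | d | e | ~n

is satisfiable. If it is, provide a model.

p: True; n: False; d: False; h: False; e: False; a: True

Unit clause (~d) forces d = False.
Unit clause (a) forces a = True.
In (~a | ~n) only ~n is left, so n = False.
In (~a | ~h) only ~h is left, so h = False.
In (d | p) only p is left, so p = True.
In (d | ~e | n | ~p) only ~e is left, so e = False.
All clauses satisfied.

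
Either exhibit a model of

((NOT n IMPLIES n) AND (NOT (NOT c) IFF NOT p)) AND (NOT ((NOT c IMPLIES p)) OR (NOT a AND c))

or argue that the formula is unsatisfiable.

c=T; a=F; n=T; p=F

  (NOT n IMPLIES n) AND (NOT (NOT c) IFF NOT p) = True
    NOT n IMPLIES n = True
      NOT n = False
    NOT (NOT c) IFF NOT p = True
      NOT (NOT c) = True
        NOT c = False
      NOT p = True
  NOT ((NOT c IMPLIES p)) OR (NOT a AND c) = True
    NOT ((NOT c IMPLIES p)) = False
      NOT c IMPLIES p = True
        NOT c = False
    NOT a AND c = True
      NOT a = True
Both conjuncts True, so the formula holds.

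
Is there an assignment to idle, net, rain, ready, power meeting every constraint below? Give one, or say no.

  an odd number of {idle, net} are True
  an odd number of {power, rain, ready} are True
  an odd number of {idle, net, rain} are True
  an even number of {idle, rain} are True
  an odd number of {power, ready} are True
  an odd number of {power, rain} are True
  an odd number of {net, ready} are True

idle: False; net: True; rain: False; ready: False; power: True

{idle, net}: 1 true → odd ✓
{power, rain, ready}: 1 true → odd ✓
{idle, net, rain}: 1 true → odd ✓
{idle, rain}: 0 true → even ✓
{power, ready}: 1 true → odd ✓
{power, rain}: 1 true → odd ✓
{net, ready}: 1 true → odd ✓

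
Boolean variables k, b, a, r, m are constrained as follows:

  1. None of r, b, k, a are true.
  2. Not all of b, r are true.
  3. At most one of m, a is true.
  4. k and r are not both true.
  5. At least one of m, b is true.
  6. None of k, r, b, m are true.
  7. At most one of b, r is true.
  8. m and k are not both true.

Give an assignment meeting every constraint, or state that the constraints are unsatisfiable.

Case m = True:
  Constraint (6) is violated (m=T) — contradiction.
Case m = False:
  (1) forces r = False.
  (1) forces b = False.
  Constraint (5) is violated (m=F, b=F) — contradiction.
Both cases fail — unsatisfiable.

UNSATISFIABLE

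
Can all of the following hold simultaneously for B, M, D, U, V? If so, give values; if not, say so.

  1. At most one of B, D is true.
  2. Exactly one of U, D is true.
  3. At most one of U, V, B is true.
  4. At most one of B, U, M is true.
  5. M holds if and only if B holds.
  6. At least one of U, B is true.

B=F, M=F, D=F, U=T, V=F

  (1) {B, D}: 0 true — at most one ✓
  (2) {U, D}: 1 true — exactly one ✓
  (3) {U, V, B}: 1 true — at most one ✓
  (4) {B, U, M}: 1 true — at most one ✓
  (5) M=F, B=F — same ✓
  (6) {U, B}: 1 true — at least one ✓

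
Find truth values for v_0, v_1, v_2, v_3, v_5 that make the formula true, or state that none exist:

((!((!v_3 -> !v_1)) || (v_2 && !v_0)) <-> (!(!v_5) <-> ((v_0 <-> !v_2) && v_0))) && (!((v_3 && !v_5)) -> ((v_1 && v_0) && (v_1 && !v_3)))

v_0=F, v_1=T, v_2=T, v_3=T, v_5=F

  (!((!v_3 -> !v_1)) || (v_2 && !v_0)) <-> (!(!v_5) <-> ((v_0 <-> !v_2) && v_0)) = True
    !((!v_3 -> !v_1)) || (v_2 && !v_0) = True
      !((!v_3 -> !v_1)) = False
        !v_3 -> !v_1 = True
          !v_3 = False
          !v_1 = False
      v_2 && !v_0 = True
        !v_0 = True
    !(!v_5) <-> ((v_0 <-> !v_2) && v_0) = True
      !(!v_5) = False
        !v_5 = True
      (v_0 <-> !v_2) && v_0 = False
        v_0 <-> !v_2 = True
          !v_2 = False
  !((v_3 && !v_5)) -> ((v_1 && v_0) && (v_1 && !v_3)) = True
    !((v_3 && !v_5)) = False
      v_3 && !v_5 = True
        !v_5 = True
    (v_1 && v_0) && (v_1 && !v_3) = False
      v_1 && v_0 = False
      v_1 && !v_3 = False
        !v_3 = False
Both conjuncts True, so the formula holds.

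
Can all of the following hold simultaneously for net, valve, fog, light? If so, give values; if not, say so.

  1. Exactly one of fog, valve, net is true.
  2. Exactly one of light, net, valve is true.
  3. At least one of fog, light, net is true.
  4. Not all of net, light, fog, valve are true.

net=F, valve=F, fog=T, light=T

  (1) {fog, valve, net}: 1 true — exactly one ✓
  (2) {light, net, valve}: 1 true — exactly one ✓
  (3) {fog, light, net}: 2 true — at least one ✓
  (4) {net, light, fog, valve}: 2/4 true — not all ✓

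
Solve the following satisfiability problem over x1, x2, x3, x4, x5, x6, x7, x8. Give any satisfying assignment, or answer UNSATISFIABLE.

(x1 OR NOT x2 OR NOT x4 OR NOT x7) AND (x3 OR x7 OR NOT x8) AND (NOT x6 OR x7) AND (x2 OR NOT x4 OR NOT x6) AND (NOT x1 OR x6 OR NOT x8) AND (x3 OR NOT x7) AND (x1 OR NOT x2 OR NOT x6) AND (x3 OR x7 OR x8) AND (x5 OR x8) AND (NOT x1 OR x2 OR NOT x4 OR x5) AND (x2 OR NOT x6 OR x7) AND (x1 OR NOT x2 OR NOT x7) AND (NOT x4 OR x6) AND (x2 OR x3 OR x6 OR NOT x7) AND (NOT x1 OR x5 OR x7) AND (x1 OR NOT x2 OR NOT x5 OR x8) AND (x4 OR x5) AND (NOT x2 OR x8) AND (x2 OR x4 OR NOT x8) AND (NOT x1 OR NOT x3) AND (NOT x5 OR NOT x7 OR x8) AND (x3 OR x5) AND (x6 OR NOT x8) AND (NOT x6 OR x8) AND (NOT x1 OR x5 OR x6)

x1: False; x2: False; x3: True; x4: False; x5: True; x6: False; x7: False; x8: False

Set x1 = False.
Set x2 = False.
Set x3 = True.
Try x4 = True:
  (x2 OR NOT x4 OR NOT x6) forces x6 = False.
  clause (NOT x4 OR x6) is falsified — backtrack.
So x4 = False.
  then (x4 OR x5) forces x5 = True.
  then (x2 OR x4 OR NOT x8) forces x8 = False.
  then (NOT x5 OR NOT x7 OR x8) forces x7 = False.
  then (NOT x6 OR x8) forces x6 = False.
All clauses satisfied.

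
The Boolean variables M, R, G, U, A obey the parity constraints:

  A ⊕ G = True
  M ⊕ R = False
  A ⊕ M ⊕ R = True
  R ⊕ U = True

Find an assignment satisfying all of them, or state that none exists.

M=T, R=T, G=F, U=F, A=T

A ⊕ G = T ⊕ F = True ✓
M ⊕ R = T ⊕ T = False ✓
A ⊕ M ⊕ R = T ⊕ T ⊕ T = True ✓
R ⊕ U = T ⊕ F = True ✓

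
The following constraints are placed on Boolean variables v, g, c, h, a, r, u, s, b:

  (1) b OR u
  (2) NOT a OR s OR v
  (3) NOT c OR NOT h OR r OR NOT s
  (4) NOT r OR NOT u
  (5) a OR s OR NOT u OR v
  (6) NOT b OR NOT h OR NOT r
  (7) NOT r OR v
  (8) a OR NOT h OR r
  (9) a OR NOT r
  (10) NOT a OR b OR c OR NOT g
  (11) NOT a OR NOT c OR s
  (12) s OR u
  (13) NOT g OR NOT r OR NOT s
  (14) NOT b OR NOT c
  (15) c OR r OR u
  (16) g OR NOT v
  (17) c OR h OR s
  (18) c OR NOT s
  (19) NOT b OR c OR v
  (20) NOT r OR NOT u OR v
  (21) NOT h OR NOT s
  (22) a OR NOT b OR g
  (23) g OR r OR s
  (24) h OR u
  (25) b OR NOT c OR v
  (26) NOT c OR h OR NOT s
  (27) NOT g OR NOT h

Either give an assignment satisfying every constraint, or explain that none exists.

Set v = True.
  then (g OR NOT v) forces g = True.
  then (NOT g OR NOT h) forces h = False.
  then (h OR u) forces u = True.
  then (NOT r OR NOT u) forces r = False.
Try c = False:
  (c OR h OR s) forces s = True.
  clause (c OR NOT s) is falsified — backtrack.
So c = True.
  then (NOT b OR NOT c) forces b = False.
  then (NOT c OR h OR NOT s) forces s = False.
  then (NOT a OR NOT c OR s) forces a = False.
All clauses satisfied.

v = True, g = True, c = True, h = False, a = False, r = False, u = True, s = False, b = False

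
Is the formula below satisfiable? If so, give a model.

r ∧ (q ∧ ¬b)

r=T; b=F; q=T

  q ∧ ¬b = True
    ¬b = True
Both conjuncts True, so the formula holds.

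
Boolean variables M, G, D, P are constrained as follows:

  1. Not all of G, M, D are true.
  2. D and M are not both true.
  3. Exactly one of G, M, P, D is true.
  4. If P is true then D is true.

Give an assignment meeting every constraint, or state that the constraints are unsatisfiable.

M = False, G = True, D = False, P = False

  (1) {G, M, D}: 1/3 true — not all ✓
  (2) D=F, M=F — not both ✓
  (3) {G, M, P, D}: 1 true — exactly one ✓
  (4) P=F ⇒ D: vacuous ✓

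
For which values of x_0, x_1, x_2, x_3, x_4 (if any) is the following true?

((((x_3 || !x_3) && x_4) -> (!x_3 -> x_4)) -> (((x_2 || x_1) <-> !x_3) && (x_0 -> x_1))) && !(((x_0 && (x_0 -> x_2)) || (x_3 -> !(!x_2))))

x_0: False, x_1: False, x_2: False, x_3: True, x_4: False

  (((x_3 || !x_3) && x_4) -> (!x_3 -> x_4)) -> (((x_2 || x_1) <-> !x_3) && (x_0 -> x_1)) = True
    ((x_3 || !x_3) && x_4) -> (!x_3 -> x_4) = True
      (x_3 || !x_3) && x_4 = False
        x_3 || !x_3 = True
          !x_3 = False
      !x_3 -> x_4 = True
        !x_3 = False
    ((x_2 || x_1) <-> !x_3) && (x_0 -> x_1) = True
      (x_2 || x_1) <-> !x_3 = True
        x_2 || x_1 = False
        !x_3 = False
      x_0 -> x_1 = True
  !(((x_0 && (x_0 -> x_2)) || (x_3 -> !(!x_2)))) = True
    (x_0 && (x_0 -> x_2)) || (x_3 -> !(!x_2)) = False
      x_0 && (x_0 -> x_2) = False
        x_0 -> x_2 = True
      x_3 -> !(!x_2) = False
        !(!x_2) = False
          !x_2 = True
Both conjuncts True, so the formula holds.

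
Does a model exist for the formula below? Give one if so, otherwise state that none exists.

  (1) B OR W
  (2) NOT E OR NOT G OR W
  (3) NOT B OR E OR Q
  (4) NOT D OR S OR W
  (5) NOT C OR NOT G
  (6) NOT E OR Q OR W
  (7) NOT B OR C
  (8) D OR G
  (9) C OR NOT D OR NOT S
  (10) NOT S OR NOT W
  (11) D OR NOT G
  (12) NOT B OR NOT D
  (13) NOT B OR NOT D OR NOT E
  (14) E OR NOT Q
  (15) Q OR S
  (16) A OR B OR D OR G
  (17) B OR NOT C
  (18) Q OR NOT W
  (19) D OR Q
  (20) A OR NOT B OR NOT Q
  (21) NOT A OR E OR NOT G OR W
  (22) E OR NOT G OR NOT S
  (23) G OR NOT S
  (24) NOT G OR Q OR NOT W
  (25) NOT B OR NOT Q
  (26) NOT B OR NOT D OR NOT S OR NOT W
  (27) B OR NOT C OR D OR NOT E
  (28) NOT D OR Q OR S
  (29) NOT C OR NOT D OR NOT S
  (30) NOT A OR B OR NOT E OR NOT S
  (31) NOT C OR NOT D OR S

D=T, B=F, A=F, G=T, W=T, Q=T, S=F, E=T, C=F

Try D = False:
  (D OR G) forces G = True.
  clause (D OR NOT G) is falsified — backtrack.
So D = True.
  then (NOT B OR NOT D) forces B = False.
  then (B OR NOT C) forces C = False.
  then (B OR W) forces W = True.
  then (C OR NOT D OR NOT S) forces S = False.
  then (Q OR S) forces Q = True.
  then (E OR NOT Q) forces E = True.
Set A = False.
Set G = True.
All clauses satisfied.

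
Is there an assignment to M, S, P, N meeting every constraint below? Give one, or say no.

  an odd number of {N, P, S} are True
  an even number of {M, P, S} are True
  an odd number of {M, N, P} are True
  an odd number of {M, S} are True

Adding constraints 1, 3, 4 mod 2: every variable appears an even number of times on the left, so the left side is 0.
But the right sides sum to 1 (mod 2). 0 ≠ 1 — the system is inconsistent.

No satisfying assignment exists.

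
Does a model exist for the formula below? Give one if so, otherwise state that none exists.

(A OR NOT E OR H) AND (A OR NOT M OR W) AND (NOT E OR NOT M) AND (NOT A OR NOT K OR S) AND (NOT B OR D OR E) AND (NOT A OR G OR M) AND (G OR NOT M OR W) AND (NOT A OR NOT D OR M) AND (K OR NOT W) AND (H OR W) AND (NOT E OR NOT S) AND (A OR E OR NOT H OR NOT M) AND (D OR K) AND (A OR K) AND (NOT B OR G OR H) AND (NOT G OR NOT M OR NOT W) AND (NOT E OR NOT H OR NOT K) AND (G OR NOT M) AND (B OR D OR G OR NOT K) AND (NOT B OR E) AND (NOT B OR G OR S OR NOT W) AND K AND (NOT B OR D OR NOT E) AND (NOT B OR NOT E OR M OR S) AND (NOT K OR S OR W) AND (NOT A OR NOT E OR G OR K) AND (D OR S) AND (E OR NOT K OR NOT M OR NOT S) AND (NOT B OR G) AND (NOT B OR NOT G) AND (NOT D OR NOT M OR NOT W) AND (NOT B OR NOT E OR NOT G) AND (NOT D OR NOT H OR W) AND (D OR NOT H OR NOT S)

W=T; E=F; G=T; H=T; D=T; S=F; A=F; B=F; M=F; K=T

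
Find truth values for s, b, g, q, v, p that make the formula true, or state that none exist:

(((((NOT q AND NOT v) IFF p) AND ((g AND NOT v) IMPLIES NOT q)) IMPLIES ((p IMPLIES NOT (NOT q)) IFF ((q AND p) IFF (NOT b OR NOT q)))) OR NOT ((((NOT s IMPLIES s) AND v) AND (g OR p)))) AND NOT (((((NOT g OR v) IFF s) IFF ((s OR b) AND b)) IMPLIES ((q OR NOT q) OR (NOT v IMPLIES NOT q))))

The conjunct NOT (((((NOT g OR v) IFF s) IFF ((s OR b) AND b)) IMPLIES ((q OR NOT q) OR (NOT v IMPLIES NOT q)))) is unsatisfiable on its own:
  q = True: this becomes NOT (((((NOT g OR v) IFF s) IFF ((s OR b) AND b)) IMPLIES True)) = False.
  q = False: this becomes NOT (((((NOT g OR v) IFF s) IFF ((s OR b) AND b)) IMPLIES True)) = False.
So the whole conjunction is unsatisfiable.

No satisfying assignment exists.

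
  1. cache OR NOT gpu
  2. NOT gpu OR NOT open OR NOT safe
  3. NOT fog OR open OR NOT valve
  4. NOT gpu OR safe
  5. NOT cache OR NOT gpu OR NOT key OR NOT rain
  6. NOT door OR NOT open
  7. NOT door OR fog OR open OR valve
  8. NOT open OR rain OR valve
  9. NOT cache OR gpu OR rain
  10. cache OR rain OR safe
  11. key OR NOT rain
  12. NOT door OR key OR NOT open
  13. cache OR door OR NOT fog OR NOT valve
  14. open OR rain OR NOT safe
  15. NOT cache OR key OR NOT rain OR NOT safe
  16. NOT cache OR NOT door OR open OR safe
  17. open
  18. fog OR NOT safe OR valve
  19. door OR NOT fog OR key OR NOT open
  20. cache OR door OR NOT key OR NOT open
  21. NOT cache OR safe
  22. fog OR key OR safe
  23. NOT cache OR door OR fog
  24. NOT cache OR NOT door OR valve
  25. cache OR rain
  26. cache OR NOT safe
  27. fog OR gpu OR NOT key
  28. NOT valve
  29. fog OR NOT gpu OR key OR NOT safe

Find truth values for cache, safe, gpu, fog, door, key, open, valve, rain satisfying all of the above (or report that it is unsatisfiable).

cache: True, safe: True, gpu: False, fog: True, door: False, key: True, open: True, valve: False, rain: True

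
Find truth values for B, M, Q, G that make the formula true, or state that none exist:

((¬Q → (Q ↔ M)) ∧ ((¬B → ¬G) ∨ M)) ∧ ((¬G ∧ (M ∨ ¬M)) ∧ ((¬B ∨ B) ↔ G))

UNSATISFIABLE

Case G = True: the conjunct ¬G is False.
Case G = False: the formula simplifies to (¬Q → (Q ↔ M)) ∧ ((M ∨ ¬M) ∧ ¬((¬B ∨ B))).
  B = True: the conjunct ¬((¬B ∨ B)) becomes ¬((False ∨ True)) = False.
  B = False: the conjunct ¬((¬B ∨ B)) becomes ¬((True ∨ False)) = False.
Both cases fail — unsatisfiable.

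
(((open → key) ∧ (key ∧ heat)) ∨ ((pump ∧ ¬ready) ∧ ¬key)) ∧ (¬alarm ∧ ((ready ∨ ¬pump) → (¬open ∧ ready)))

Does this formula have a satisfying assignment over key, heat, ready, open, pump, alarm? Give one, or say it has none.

key: True, heat: True, ready: True, open: False, pump: True, alarm: False

  ((open → key) ∧ (key ∧ heat)) ∨ ((pump ∧ ¬ready) ∧ ¬key) = True
    (open → key) ∧ (key ∧ heat) = True
      open → key = True
      key ∧ heat = True
    (pump ∧ ¬ready) ∧ ¬key = False
      pump ∧ ¬ready = False
        ¬ready = False
      ¬key = False
  ¬alarm ∧ ((ready ∨ ¬pump) → (¬open ∧ ready)) = True
    ¬alarm = True
    (ready ∨ ¬pump) → (¬open ∧ ready) = True
      ready ∨ ¬pump = True
        ¬pump = False
      ¬open ∧ ready = True
        ¬open = True
Both conjuncts True, so the formula holds.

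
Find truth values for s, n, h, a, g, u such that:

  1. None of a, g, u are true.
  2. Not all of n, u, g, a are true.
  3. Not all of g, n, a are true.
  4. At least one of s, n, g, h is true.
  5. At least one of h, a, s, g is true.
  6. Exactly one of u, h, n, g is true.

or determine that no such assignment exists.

s: False; n: False; h: True; a: False; g: False; u: False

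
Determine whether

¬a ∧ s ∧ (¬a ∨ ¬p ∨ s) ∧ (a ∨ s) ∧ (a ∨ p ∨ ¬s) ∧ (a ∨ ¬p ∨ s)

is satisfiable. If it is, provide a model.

Unit clause (¬a) forces a = False.
Unit clause (s) forces s = True.
In (a ∨ p ∨ ¬s) only p is left, so p = True.
All clauses satisfied.

p: True; s: True; a: False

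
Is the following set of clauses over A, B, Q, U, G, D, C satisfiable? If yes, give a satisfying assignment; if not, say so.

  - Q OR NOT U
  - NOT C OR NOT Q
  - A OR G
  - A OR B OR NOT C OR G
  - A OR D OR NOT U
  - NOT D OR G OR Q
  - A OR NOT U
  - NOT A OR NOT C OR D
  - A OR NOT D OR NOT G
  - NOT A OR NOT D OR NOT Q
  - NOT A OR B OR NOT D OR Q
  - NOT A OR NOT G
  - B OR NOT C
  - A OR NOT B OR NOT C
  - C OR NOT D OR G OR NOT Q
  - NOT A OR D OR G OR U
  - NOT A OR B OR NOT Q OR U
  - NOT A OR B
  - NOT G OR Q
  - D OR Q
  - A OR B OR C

A=T; B=T; Q=T; U=T; G=F; D=F; C=F

Set A = True.
  then (NOT A OR NOT G) forces G = False.
  then (NOT A OR B) forces B = True.
Set Q = True.
  then (NOT C OR NOT Q) forces C = False.
  then (NOT A OR NOT D OR NOT Q) forces D = False.
  then (NOT A OR D OR G OR U) forces U = True.
All clauses satisfied.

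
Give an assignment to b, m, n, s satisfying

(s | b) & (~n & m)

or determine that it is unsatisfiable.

b = False, m = True, n = False, s = True

  s | b = True
  ~n & m = True
    ~n = True
Both conjuncts True, so the formula holds.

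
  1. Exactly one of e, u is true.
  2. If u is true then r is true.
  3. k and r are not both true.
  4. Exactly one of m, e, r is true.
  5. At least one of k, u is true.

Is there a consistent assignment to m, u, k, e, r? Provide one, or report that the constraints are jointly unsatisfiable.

m = False, u = True, k = False, e = False, r = True

  (1) {e, u}: 1 true — exactly one ✓
  (2) u=T ⇒ r: T ✓
  (3) k=F, r=T — not both ✓
  (4) {m, e, r}: 1 true — exactly one ✓
  (5) {k, u}: 1 true — at least one ✓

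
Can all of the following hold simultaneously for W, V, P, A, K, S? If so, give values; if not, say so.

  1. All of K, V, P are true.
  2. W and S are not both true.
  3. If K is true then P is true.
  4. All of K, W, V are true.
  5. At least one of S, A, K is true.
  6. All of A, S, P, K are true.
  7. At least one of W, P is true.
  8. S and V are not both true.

Case S = True:
  (1) forces K = True.
  (1) forces V = True.
  Constraint (8) is violated (S=T, V=T) — contradiction.
Case S = False:
  Constraint (6) is violated (S=F) — contradiction.
Both cases fail — unsatisfiable.

UNSATISFIABLE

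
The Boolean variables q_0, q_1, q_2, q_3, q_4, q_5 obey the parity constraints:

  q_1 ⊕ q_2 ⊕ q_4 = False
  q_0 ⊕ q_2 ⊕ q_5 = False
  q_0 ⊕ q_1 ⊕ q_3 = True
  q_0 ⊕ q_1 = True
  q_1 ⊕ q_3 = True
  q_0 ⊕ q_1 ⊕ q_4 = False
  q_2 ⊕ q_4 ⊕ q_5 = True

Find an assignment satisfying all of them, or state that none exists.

q_0: False, q_1: True, q_2: False, q_3: False, q_4: True, q_5: False

q_1 ⊕ q_2 ⊕ q_4 = T ⊕ F ⊕ T = False ✓
q_0 ⊕ q_2 ⊕ q_5 = F ⊕ F ⊕ F = False ✓
q_0 ⊕ q_1 ⊕ q_3 = F ⊕ T ⊕ F = True ✓
q_0 ⊕ q_1 = F ⊕ T = True ✓
q_1 ⊕ q_3 = T ⊕ F = True ✓
q_0 ⊕ q_1 ⊕ q_4 = F ⊕ T ⊕ T = False ✓
q_2 ⊕ q_4 ⊕ q_5 = F ⊕ T ⊕ F = True ✓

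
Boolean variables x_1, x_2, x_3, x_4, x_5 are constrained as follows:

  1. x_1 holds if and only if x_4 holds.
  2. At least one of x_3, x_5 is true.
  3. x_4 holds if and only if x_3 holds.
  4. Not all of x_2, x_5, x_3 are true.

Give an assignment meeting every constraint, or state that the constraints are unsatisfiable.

x_1: False; x_2: True; x_3: False; x_4: False; x_5: True

  (1) x_1=F, x_4=F — same ✓
  (2) {x_3, x_5}: 1 true — at least one ✓
  (3) x_4=F, x_3=F — same ✓
  (4) {x_2, x_5, x_3}: 2/3 true — not all ✓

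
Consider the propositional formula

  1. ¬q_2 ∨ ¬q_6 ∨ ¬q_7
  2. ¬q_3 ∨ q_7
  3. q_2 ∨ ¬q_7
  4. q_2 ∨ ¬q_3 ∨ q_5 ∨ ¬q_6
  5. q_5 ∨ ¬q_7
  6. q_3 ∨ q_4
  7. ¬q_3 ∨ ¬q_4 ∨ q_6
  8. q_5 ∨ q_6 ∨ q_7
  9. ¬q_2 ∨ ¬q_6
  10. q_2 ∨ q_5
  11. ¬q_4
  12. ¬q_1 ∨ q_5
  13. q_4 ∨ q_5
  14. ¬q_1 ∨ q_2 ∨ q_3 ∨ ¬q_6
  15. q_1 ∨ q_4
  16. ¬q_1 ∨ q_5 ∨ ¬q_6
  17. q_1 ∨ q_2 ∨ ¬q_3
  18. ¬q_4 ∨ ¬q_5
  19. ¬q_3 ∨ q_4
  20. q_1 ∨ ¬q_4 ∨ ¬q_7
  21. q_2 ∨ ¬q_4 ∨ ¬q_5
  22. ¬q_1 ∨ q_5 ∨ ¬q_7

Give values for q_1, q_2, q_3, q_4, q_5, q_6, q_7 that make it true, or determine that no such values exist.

Case q_4 = True:
  Clause (¬q_4) is falsified — contradiction.
Case q_4 = False:
  (q_3 ∨ q_4) forces q_3 = True.
  Clause (¬q_3 ∨ q_4) is falsified — contradiction.
Both cases fail, so the formula is unsatisfiable.

UNSATISFIABLE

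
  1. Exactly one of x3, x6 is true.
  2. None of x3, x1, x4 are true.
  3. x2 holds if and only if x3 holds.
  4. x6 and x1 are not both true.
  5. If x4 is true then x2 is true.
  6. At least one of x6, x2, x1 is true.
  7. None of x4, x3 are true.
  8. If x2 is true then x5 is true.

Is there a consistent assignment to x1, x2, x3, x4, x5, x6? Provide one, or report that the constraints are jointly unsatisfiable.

x1 = False, x2 = False, x3 = False, x4 = False, x5 = False, x6 = True

  (1) {x3, x6}: 1 true — exactly one ✓
  (2) {x3, x1, x4}: 0 true — none ✓
  (3) x2=F, x3=F — same ✓
  (4) x6=T, x1=F — not both ✓
  (5) x4=F ⇒ x2: vacuous ✓
  (6) {x6, x2, x1}: 1 true — at least one ✓
  (7) {x4, x3}: 0 true — none ✓
  (8) x2=F ⇒ x5: vacuous ✓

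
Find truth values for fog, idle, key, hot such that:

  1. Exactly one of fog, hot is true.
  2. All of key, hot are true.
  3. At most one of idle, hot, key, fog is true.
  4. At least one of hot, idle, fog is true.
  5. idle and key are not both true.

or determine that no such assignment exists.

Case key = True:
  (2) forces hot = True.
  Constraint (3) is violated (hot=T, key=T) — contradiction.
Case key = False:
  Constraint (2) is violated (key=F) — contradiction.
Both cases fail — unsatisfiable.

The formula is unsatisfiable.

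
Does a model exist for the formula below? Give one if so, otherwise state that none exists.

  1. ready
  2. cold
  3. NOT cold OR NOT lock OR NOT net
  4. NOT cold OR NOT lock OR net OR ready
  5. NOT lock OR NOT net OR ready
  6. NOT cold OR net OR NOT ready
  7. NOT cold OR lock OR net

Unit clause (ready) forces ready = True.
Unit clause (cold) forces cold = True.
In (NOT cold OR net OR NOT ready) only net is left, so net = True.
In (NOT cold OR NOT lock OR NOT net) only NOT lock is left, so lock = False.
Check each clause:
  (ready): ready holds.
  (cold): cold holds.
  (NOT cold OR NOT lock OR NOT net): NOT lock holds.
  (NOT cold OR NOT lock OR net OR ready): NOT lock holds.
  (NOT lock OR NOT net OR ready): NOT lock holds.
  (NOT cold OR net OR NOT ready): net holds.
  (NOT cold OR lock OR net): net holds.
All clauses satisfied.

cold = True, lock = False, net = True, ready = True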